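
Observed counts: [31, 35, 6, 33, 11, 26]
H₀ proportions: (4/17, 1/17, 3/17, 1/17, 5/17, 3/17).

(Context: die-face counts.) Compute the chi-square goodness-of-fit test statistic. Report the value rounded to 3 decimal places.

n = 142; E_i = n·p_i = [33.41, 8.35, 25.06, 8.35, 41.76, 25.06]
χ² = (31−33.41)²/33.41 + (35−8.35)²/8.35 + (6−25.06)²/25.06 + (33−8.35)²/8.35 + (11−41.76)²/41.76 + (26−25.06)²/25.06 = 195.1008
df = 5

test statistic = 195.101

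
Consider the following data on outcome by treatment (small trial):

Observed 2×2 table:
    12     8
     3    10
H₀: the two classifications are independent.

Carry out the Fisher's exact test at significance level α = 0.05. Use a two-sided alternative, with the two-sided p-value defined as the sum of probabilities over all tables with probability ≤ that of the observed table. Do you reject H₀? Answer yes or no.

Margins: r₁=20, r₂=13, c₁=15, c₂=18, n=33
p_obs = C(20,12)·C(13,3)/C(33,15); sum pmf over tables with pmf ≤ p_obs
p-value (two-sided) = 0.07244
At α=0.05: p ≥ α → fail to reject H₀

reject H₀: no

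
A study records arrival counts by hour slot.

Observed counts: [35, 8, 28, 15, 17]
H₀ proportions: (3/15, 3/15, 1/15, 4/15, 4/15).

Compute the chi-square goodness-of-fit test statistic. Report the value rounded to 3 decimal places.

n = 103; E_i = n·p_i = [20.60, 20.60, 6.87, 27.47, 27.47]
χ² = (35−20.60)²/20.60 + (8−20.60)²/20.60 + (28−6.87)²/6.87 + (15−27.47)²/27.47 + (17−27.47)²/27.47 = 92.4612
df = 4

test statistic = 92.461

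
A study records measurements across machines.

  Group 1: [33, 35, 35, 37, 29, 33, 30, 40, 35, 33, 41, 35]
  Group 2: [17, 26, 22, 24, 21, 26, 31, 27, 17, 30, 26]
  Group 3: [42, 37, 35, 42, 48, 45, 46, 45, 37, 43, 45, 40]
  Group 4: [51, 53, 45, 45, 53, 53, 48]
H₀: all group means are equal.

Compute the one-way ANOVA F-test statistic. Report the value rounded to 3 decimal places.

Group means [34.67, 24.27, 42.08, 49.71], grand mean 36.571
SSB = Σnᵢ(x̄ᵢ−x̄)² = 3281.092; SSW = ΣΣ(x−x̄ᵢ)² = 617.194
MSB = 3281.092/3 = 1093.6973; MSW = 617.194/38 = 16.2419
F = MSB/MSW = 67.3379
df = (3, 38)

test statistic = 67.338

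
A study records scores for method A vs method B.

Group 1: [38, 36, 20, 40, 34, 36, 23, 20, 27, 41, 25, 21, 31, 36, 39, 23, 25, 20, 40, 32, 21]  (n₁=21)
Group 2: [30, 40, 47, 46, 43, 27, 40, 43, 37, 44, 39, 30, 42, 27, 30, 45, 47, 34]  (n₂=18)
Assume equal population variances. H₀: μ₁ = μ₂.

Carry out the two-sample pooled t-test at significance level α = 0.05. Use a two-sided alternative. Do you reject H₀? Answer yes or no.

x̄₁=29.905, s₁=7.790, n₁=21
x̄₂=38.389, s₂=7.005, n₂=18
s_p² = [20·7.790² + 17·7.005²]/37 = 55.3537
SE = √(s_p²·(1/21+1/18)) = 2.3898
t = (29.905−38.389)/2.3898 = -3.5502
df = 37
p-value (two-sided) = 0.00107
At α=0.05: p < α → reject H₀

reject H₀: yes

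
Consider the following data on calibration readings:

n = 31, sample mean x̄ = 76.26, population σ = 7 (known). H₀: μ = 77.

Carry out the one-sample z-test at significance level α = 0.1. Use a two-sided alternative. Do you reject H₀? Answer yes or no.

SE = σ/√n = 7/√31 = 1.2572
z = (x̄−μ₀)/SE = (76.26−77)/1.2572 = -0.5886
p-value (two-sided) = 0.55613
At α=0.1: p ≥ α → fail to reject H₀

reject H₀: no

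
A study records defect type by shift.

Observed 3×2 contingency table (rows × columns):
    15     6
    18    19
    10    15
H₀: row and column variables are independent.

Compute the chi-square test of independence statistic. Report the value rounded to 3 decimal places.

test statistic = 4.782

Row totals [21, 37, 25], col totals [43, 40], n=83
χ² = (15−10.88)²/10.88 + (6−10.12)²/10.12 + (18−19.17)²/19.17 + (19−17.83)²/17.83 + (10−12.95)²/12.95 + (15−12.05)²/12.05 = 4.7820
df = 2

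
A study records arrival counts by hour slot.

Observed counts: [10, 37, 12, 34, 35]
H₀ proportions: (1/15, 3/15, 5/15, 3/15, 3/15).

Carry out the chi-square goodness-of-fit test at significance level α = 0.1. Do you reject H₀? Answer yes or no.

n = 128; E_i = n·p_i = [8.53, 25.60, 42.67, 25.60, 25.60]
χ² = (10−8.53)²/8.53 + (37−25.60)²/25.60 + (12−42.67)²/42.67 + (34−25.60)²/25.60 + (35−25.60)²/25.60 = 33.5781
df = 4
p-value (upper-tail) = 0.00000
At α=0.1: p < α → reject H₀

reject H₀: yes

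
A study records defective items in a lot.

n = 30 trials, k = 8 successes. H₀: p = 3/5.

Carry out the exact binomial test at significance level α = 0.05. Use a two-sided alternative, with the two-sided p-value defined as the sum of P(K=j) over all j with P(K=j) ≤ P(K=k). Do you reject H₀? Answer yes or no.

reject H₀: yes

Exact binomial: n=30, k=8, p₀=3/5=0.6000
P(X=j) = C(n,j)·p₀^j·(1−p₀)^(n−j); p = Σ P(X=j) over j with P(X=j) ≤ P(X=8)
p-value (two-sided) = 0.00027
At α=0.05: p < α → reject H₀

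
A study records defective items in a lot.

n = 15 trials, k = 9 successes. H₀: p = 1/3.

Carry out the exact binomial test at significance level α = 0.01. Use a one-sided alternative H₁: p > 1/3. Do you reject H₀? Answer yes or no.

reject H₀: no

Exact binomial: n=15, k=9, p₀=1/3=0.3333
P(X≥9) from Σ C(n,i)·p₀^i·(1−p₀)^(n−i)
p-value (one-sided, H₁ greater) = 0.03083
At α=0.01: p ≥ α → fail to reject H₀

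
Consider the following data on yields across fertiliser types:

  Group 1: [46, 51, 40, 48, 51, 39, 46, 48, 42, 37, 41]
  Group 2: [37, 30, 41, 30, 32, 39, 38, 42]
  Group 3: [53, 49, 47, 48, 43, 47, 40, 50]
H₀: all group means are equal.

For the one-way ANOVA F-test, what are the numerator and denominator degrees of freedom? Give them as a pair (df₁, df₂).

degrees of freedom = [2, 24]

k = 3 groups, N = 27 total
df = (k−1, N−k) = (3−1, 27−3) = (2, 24)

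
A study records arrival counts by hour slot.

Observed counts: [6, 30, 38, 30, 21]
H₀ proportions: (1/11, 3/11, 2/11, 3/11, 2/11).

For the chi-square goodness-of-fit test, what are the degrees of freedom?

degrees of freedom = 4

df = k − 1 = 5 − 1 = 4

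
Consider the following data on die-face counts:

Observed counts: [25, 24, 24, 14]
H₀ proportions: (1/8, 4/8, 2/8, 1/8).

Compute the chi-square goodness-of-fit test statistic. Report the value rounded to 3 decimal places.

n = 87; E_i = n·p_i = [10.88, 43.50, 21.75, 10.88]
χ² = (25−10.88)²/10.88 + (24−43.50)²/43.50 + (24−21.75)²/21.75 + (14−10.88)²/10.88 = 28.2184
df = 3

test statistic = 28.218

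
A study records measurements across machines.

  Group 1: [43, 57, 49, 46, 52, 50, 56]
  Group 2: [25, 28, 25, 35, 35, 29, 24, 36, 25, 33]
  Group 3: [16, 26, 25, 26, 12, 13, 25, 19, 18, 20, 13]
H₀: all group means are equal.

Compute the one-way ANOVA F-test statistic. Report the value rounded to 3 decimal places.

test statistic = 78.318

Group means [50.43, 29.50, 19.36], grand mean 30.750
SSB = Σnᵢ(x̄ᵢ−x̄)² = 4152.490; SSW = ΣΣ(x−x̄ᵢ)² = 662.760
MSB = 4152.490/2 = 2076.2451; MSW = 662.760/25 = 26.5104
F = MSB/MSW = 78.3182
df = (2, 25)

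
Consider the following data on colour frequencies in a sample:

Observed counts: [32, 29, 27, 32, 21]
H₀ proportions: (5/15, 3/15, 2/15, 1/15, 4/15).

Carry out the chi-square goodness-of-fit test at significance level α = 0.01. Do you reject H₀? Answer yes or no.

n = 141; E_i = n·p_i = [47.00, 28.20, 18.80, 9.40, 37.60]
χ² = (32−47.00)²/47.00 + (29−28.20)²/28.20 + (27−18.80)²/18.80 + (32−9.40)²/9.40 + (21−37.60)²/37.60 = 70.0514
df = 4
p-value (upper-tail) = 0.00000
At α=0.01: p < α → reject H₀

reject H₀: yes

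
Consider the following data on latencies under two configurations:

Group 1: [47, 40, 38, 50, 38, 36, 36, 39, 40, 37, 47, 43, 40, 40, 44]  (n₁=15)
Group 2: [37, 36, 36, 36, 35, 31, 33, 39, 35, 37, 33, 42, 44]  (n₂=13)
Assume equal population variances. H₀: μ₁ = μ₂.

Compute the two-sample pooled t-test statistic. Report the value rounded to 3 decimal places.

test statistic = 3.012

x̄₁=41.000, s₁=4.293, n₁=15
x̄₂=36.462, s₂=3.573, n₂=13
s_p² = [14·4.293² + 12·3.573²]/26 = 15.8166
SE = √(s_p²·(1/15+1/13)) = 1.5070
t = (41.000−36.462)/1.5070 = 3.0116
df = 26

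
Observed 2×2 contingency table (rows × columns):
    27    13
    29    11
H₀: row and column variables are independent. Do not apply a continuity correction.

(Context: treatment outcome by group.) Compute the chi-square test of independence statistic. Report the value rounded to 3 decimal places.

Row totals [40, 40], col totals [56, 24], n=80
χ² = (27−28.00)²/28.00 + (13−12.00)²/12.00 + (29−28.00)²/28.00 + (11−12.00)²/12.00 = 0.2381
df = 1

test statistic = 0.238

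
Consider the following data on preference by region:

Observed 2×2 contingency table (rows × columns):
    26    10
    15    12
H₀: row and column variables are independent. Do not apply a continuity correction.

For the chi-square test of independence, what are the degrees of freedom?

df = (r−1)(c−1) = (2−1)·(2−1) = 1

degrees of freedom = 1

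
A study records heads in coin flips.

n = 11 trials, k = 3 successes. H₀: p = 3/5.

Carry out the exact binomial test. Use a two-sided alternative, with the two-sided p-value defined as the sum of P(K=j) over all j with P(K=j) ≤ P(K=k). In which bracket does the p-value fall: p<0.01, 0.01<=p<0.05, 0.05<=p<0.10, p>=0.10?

p-value bracket: 0.01<=p<0.05

Exact binomial: n=11, k=3, p₀=3/5=0.6000
P(X=j) = C(n,j)·p₀^j·(1−p₀)^(n−j); p = Σ P(X=j) over j with P(X=j) ≤ P(X=3)
p-value (two-sided) = 0.03291
→ bracket: 0.01<=p<0.05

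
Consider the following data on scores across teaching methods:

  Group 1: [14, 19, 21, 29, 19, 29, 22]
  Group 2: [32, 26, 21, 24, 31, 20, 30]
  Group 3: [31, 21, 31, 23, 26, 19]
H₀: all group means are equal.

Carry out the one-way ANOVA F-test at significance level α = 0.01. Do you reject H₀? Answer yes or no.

Group means [21.86, 26.29, 25.17], grand mean 24.400
SSB = Σnᵢ(x̄ᵢ−x̄)² = 73.681; SSW = ΣΣ(x−x̄ᵢ)² = 451.119
MSB = 73.681/2 = 36.8405; MSW = 451.119/17 = 26.5364
F = MSB/MSW = 1.3883
df = (2, 17)
p-value (upper-tail) = 0.27639
At α=0.01: p ≥ α → fail to reject H₀

reject H₀: no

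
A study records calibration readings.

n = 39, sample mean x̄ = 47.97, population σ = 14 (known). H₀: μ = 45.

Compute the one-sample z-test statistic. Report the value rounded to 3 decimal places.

test statistic = 1.325

SE = σ/√n = 14/√39 = 2.2418
z = (x̄−μ₀)/SE = (47.97−45)/2.2418 = 1.3248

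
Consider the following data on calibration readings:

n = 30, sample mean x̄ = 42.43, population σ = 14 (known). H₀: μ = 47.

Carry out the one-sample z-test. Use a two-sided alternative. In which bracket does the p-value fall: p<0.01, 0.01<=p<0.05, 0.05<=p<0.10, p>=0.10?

SE = σ/√n = 14/√30 = 2.5560
z = (x̄−μ₀)/SE = (42.43−47)/2.5560 = -1.7879
p-value (two-sided) = 0.07379
→ bracket: 0.05<=p<0.10

p-value bracket: 0.05<=p<0.10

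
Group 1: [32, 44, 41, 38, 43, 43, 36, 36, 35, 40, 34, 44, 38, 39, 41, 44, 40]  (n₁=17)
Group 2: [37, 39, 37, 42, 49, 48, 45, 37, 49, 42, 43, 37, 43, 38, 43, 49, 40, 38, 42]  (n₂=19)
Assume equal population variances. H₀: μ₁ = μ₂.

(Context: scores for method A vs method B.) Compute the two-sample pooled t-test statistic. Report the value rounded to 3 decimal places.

test statistic = -1.987

x̄₁=39.294, s₁=3.754, n₁=17
x̄₂=42.000, s₂=4.346, n₂=19
s_p² = [16·3.754² + 18·4.346²]/34 = 16.6332
SE = √(s_p²·(1/17+1/19)) = 1.3616
t = (39.294−42.000)/1.3616 = -1.9873
df = 34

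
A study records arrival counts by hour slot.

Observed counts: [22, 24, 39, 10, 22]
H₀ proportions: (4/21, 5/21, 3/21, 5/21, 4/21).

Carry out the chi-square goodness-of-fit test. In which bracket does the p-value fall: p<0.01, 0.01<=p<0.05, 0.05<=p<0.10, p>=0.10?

n = 117; E_i = n·p_i = [22.29, 27.86, 16.71, 27.86, 22.29]
χ² = (22−22.29)²/22.29 + (24−27.86)²/27.86 + (39−16.71)²/16.71 + (10−27.86)²/27.86 + (22−22.29)²/22.29 = 41.7026
df = 4
p-value (upper-tail) = 0.00000
→ bracket: p<0.01

p-value bracket: p<0.01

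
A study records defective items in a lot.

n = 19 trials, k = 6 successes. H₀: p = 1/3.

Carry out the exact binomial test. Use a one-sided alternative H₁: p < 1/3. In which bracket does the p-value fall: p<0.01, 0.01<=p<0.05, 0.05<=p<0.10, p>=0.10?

p-value bracket: p>=0.10

Exact binomial: n=19, k=6, p₀=1/3=0.3333
P(X≤6) from Σ C(n,i)·p₀^i·(1−p₀)^(n−i)
p-value (one-sided, H₁ less) = 0.54309
→ bracket: p>=0.10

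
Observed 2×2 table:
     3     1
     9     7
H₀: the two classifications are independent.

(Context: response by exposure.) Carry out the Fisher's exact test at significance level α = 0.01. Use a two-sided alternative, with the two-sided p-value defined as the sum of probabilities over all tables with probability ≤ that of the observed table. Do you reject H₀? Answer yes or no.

Margins: r₁=4, r₂=16, c₁=12, c₂=8, n=20
p_obs = C(4,3)·C(16,9)/C(20,12); sum pmf over tables with pmf ≤ p_obs
p-value (two-sided) = 0.61858
At α=0.01: p ≥ α → fail to reject H₀

reject H₀: no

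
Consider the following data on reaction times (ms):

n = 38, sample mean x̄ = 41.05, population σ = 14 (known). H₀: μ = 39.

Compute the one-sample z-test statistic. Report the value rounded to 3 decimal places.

SE = σ/√n = 14/√38 = 2.2711
z = (x̄−μ₀)/SE = (41.05−39)/2.2711 = 0.9026

test statistic = 0.903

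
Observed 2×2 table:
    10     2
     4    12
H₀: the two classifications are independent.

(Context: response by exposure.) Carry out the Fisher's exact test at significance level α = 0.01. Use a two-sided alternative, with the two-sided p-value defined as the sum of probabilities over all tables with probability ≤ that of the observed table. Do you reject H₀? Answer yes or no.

reject H₀: yes

Margins: r₁=12, r₂=16, c₁=14, c₂=14, n=28
p_obs = C(12,10)·C(16,4)/C(28,14); sum pmf over tables with pmf ≤ p_obs
p-value (two-sided) = 0.00633
At α=0.01: p < α → reject H₀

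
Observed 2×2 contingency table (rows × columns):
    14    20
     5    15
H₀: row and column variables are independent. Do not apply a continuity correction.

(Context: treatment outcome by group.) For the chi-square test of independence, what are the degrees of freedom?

degrees of freedom = 1

df = (r−1)(c−1) = (2−1)·(2−1) = 1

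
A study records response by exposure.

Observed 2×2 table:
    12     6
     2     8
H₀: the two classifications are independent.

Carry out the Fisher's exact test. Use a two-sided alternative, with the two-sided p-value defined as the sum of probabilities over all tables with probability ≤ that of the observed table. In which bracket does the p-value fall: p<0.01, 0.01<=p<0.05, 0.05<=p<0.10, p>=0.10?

p-value bracket: 0.01<=p<0.05

Margins: r₁=18, r₂=10, c₁=14, c₂=14, n=28
p_obs = C(18,12)·C(10,2)/C(28,14); sum pmf over tables with pmf ≤ p_obs
p-value (two-sided) = 0.04607
→ bracket: 0.01<=p<0.05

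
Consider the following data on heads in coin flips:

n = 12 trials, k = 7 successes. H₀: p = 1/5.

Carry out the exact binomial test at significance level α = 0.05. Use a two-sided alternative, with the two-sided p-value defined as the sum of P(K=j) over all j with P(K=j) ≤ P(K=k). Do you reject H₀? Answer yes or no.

reject H₀: yes

Exact binomial: n=12, k=7, p₀=1/5=0.2000
P(X=j) = C(n,j)·p₀^j·(1−p₀)^(n−j); p = Σ P(X=j) over j with P(X=j) ≤ P(X=7)
p-value (two-sided) = 0.00390
At α=0.05: p < α → reject H₀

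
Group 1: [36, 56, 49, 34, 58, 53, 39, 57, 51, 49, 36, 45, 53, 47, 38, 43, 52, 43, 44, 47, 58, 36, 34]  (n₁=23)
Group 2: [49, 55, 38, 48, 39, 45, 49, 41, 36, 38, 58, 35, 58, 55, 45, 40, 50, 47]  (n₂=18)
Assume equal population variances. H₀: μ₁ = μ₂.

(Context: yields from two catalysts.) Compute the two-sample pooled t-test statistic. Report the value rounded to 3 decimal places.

test statistic = 0.045

x̄₁=46.000, s₁=8.011, n₁=23
x̄₂=45.889, s₂=7.475, n₂=18
s_p² = [22·8.011² + 17·7.475²]/39 = 60.5584
SE = √(s_p²·(1/23+1/18)) = 2.4489
t = (46.000−45.889)/2.4489 = 0.0454
df = 39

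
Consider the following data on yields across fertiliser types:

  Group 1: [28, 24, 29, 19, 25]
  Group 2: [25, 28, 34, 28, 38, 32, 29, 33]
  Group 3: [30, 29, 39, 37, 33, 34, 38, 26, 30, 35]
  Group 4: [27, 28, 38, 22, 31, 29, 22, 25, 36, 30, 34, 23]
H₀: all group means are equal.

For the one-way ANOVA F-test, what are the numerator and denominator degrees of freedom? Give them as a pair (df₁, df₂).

k = 4 groups, N = 35 total
df = (k−1, N−k) = (4−1, 35−4) = (3, 31)

degrees of freedom = [3, 31]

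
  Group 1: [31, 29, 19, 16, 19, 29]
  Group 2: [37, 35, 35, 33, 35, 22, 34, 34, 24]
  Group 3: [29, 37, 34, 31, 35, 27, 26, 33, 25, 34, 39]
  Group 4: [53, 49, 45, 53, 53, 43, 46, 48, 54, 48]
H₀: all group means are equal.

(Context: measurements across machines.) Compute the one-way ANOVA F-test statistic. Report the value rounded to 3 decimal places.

Group means [23.83, 32.11, 31.82, 49.20], grand mean 35.389
SSB = Σnᵢ(x̄ᵢ−x̄)² = 2945.597; SSW = ΣΣ(x−x̄ᵢ)² = 784.959
MSB = 2945.597/3 = 981.8657; MSW = 784.959/32 = 24.5300
F = MSB/MSW = 40.0272
df = (3, 32)

test statistic = 40.027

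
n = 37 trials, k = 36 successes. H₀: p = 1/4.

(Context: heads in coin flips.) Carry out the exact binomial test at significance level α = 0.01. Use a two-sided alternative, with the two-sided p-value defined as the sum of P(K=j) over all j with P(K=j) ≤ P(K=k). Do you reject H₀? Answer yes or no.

Exact binomial: n=37, k=36, p₀=1/4=0.2500
P(X=j) = C(n,j)·p₀^j·(1−p₀)^(n−j); p = Σ P(X=j) over j with P(X=j) ≤ P(X=36)
p-value (two-sided) = 0.00000
At α=0.01: p < α → reject H₀

reject H₀: yes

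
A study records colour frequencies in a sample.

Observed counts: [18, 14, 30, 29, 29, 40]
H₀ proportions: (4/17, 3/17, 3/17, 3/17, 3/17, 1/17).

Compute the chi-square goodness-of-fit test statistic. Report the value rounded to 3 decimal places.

test statistic = 116.994

n = 160; E_i = n·p_i = [37.65, 28.24, 28.24, 28.24, 28.24, 9.41]
χ² = (18−37.65)²/37.65 + (14−28.24)²/28.24 + (30−28.24)²/28.24 + (29−28.24)²/28.24 + (29−28.24)²/28.24 + (40−9.41)²/9.41 = 116.9937
df = 5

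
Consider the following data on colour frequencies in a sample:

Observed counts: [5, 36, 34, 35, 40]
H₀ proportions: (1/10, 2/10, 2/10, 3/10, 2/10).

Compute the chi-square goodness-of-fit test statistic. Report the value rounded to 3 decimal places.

n = 150; E_i = n·p_i = [15.00, 30.00, 30.00, 45.00, 30.00]
χ² = (5−15.00)²/15.00 + (36−30.00)²/30.00 + (34−30.00)²/30.00 + (35−45.00)²/45.00 + (40−30.00)²/30.00 = 13.9556
df = 4

test statistic = 13.956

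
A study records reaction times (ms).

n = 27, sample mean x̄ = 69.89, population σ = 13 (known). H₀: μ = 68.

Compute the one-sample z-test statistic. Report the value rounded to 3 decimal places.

SE = σ/√n = 13/√27 = 2.5019
z = (x̄−μ₀)/SE = (69.89−68)/2.5019 = 0.7554

test statistic = 0.755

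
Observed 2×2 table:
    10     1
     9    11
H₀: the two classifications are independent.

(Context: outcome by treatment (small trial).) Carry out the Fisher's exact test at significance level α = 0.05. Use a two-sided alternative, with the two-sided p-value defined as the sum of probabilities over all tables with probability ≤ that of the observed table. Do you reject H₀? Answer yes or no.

Margins: r₁=11, r₂=20, c₁=19, c₂=12, n=31
p_obs = C(11,10)·C(20,9)/C(31,19); sum pmf over tables with pmf ≤ p_obs
p-value (two-sided) = 0.02011
At α=0.05: p < α → reject H₀

reject H₀: yes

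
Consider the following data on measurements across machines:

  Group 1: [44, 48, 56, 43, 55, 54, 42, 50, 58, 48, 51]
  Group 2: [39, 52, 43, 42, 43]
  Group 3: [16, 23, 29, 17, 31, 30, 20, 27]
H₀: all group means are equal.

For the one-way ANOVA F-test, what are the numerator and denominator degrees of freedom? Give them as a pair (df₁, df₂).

degrees of freedom = [2, 21]

k = 3 groups, N = 24 total
df = (k−1, N−k) = (3−1, 24−3) = (2, 21)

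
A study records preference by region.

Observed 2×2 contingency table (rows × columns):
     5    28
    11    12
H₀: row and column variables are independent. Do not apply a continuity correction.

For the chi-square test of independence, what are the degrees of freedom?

degrees of freedom = 1

df = (r−1)(c−1) = (2−1)·(2−1) = 1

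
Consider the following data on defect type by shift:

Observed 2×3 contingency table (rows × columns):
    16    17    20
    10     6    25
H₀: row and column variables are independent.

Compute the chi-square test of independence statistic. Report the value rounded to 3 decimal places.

Row totals [53, 41], col totals [26, 23, 45], n=94
χ² = (16−14.66)²/14.66 + (17−12.97)²/12.97 + (20−25.37)²/25.37 + (10−11.34)²/11.34 + (6−10.03)²/10.03 + (25−19.63)²/19.63 = 5.7630
df = 2

test statistic = 5.763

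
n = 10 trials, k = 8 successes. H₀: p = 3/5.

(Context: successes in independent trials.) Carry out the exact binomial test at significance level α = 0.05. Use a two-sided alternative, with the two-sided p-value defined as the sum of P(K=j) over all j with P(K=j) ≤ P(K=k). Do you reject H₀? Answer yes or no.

Exact binomial: n=10, k=8, p₀=3/5=0.6000
P(X=j) = C(n,j)·p₀^j·(1−p₀)^(n−j); p = Σ P(X=j) over j with P(X=j) ≤ P(X=8)
p-value (two-sided) = 0.33353
At α=0.05: p ≥ α → fail to reject H₀

reject H₀: no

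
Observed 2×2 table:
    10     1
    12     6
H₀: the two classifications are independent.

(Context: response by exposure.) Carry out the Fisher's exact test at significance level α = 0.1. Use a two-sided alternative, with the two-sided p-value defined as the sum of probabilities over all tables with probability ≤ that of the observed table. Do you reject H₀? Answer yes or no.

reject H₀: no

Margins: r₁=11, r₂=18, c₁=22, c₂=7, n=29
p_obs = C(11,10)·C(18,12)/C(29,22); sum pmf over tables with pmf ≤ p_obs
p-value (two-sided) = 0.20205
At α=0.1: p ≥ α → fail to reject H₀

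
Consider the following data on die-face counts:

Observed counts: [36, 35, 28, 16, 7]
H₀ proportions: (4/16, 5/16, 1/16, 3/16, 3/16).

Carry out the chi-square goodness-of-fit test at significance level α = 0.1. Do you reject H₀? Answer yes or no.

reject H₀: yes

n = 122; E_i = n·p_i = [30.50, 38.12, 7.62, 22.88, 22.88]
χ² = (36−30.50)²/30.50 + (35−38.12)²/38.12 + (28−7.62)²/7.62 + (16−22.88)²/22.88 + (7−22.88)²/22.88 = 68.7760
df = 4
p-value (upper-tail) = 0.00000
At α=0.1: p < α → reject H₀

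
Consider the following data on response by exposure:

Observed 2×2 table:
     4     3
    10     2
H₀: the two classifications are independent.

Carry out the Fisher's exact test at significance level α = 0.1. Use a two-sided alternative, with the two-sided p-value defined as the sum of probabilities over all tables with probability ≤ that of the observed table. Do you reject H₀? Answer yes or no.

Margins: r₁=7, r₂=12, c₁=14, c₂=5, n=19
p_obs = C(7,4)·C(12,10)/C(19,14); sum pmf over tables with pmf ≤ p_obs
p-value (two-sided) = 0.30470
At α=0.1: p ≥ α → fail to reject H₀

reject H₀: no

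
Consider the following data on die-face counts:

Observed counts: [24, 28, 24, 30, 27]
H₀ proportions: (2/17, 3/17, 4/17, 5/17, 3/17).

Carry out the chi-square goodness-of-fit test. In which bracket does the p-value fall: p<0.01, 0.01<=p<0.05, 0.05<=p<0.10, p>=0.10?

n = 133; E_i = n·p_i = [15.65, 23.47, 31.29, 39.12, 23.47]
χ² = (24−15.65)²/15.65 + (28−23.47)²/23.47 + (24−31.29)²/31.29 + (30−39.12)²/39.12 + (27−23.47)²/23.47 = 9.6892
df = 4
p-value (upper-tail) = 0.04600
→ bracket: 0.01<=p<0.05

p-value bracket: 0.01<=p<0.05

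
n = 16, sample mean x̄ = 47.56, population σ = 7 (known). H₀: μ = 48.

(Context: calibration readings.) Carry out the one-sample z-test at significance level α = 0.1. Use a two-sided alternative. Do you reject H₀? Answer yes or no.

SE = σ/√n = 7/√16 = 1.7500
z = (x̄−μ₀)/SE = (47.56−48)/1.7500 = -0.2514
p-value (two-sided) = 0.80148
At α=0.1: p ≥ α → fail to reject H₀

reject H₀: no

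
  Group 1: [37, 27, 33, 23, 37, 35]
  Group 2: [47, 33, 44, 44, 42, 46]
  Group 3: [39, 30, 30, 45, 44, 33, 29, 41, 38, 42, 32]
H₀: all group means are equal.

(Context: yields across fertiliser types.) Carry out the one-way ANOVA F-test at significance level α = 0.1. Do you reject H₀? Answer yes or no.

reject H₀: yes

Group means [32.00, 42.67, 36.64], grand mean 37.000
SSB = Σnᵢ(x̄ᵢ−x̄)² = 344.121; SSW = ΣΣ(x−x̄ᵢ)² = 653.879
MSB = 344.121/2 = 172.0606; MSW = 653.879/20 = 32.6939
F = MSB/MSW = 5.2628
df = (2, 20)
p-value (upper-tail) = 0.01458
At α=0.1: p < α → reject H₀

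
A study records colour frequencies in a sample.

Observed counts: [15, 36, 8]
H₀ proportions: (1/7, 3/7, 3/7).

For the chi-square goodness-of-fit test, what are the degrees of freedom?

df = k − 1 = 3 − 1 = 2

degrees of freedom = 2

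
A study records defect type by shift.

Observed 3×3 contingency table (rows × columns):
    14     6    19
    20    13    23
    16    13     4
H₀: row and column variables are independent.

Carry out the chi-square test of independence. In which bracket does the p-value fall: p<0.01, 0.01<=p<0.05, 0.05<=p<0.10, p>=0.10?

Row totals [39, 56, 33], col totals [50, 32, 46], n=128
χ² = (14−15.23)²/15.23 + (6−9.75)²/9.75 + (19−14.02)²/14.02 + (20−21.88)²/21.88 + (13−14.00)²/14.00 + (23−20.12)²/20.12 + (16−12.89)²/12.89 + (13−8.25)²/8.25 + (4−11.86)²/11.86 = 12.6512
df = 4
p-value (upper-tail) = 0.01311
→ bracket: 0.01<=p<0.05

p-value bracket: 0.01<=p<0.05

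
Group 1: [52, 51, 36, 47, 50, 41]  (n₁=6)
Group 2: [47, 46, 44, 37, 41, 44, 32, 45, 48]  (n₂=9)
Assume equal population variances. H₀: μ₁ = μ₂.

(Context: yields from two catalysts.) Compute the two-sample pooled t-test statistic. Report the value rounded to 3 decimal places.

x̄₁=46.167, s₁=6.369, n₁=6
x̄₂=42.667, s₂=5.196, n₂=9
s_p² = [5·6.369² + 8·5.196²]/13 = 32.2179
SE = √(s_p²·(1/6+1/9)) = 2.9916
t = (46.167−42.667)/2.9916 = 1.1700
df = 13

test statistic = 1.170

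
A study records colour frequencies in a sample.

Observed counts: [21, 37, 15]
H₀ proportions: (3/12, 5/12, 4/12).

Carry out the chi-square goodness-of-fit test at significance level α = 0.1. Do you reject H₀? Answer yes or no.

n = 73; E_i = n·p_i = [18.25, 30.42, 24.33]
χ² = (21−18.25)²/18.25 + (37−30.42)²/30.42 + (15−24.33)²/24.33 = 5.4192
df = 2
p-value (upper-tail) = 0.06656
At α=0.1: p < α → reject H₀

reject H₀: yes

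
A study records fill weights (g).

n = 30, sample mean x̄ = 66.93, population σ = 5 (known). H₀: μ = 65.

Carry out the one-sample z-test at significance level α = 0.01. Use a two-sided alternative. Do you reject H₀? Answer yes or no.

SE = σ/√n = 5/√30 = 0.9129
z = (x̄−μ₀)/SE = (66.93−65)/0.9129 = 2.1142
p-value (two-sided) = 0.03450
At α=0.01: p ≥ α → fail to reject H₀

reject H₀: no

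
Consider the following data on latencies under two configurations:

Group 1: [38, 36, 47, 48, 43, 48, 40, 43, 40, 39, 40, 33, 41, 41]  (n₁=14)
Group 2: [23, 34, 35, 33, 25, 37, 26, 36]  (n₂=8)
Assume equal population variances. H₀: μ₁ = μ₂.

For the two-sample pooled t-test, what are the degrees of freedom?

df = n₁ + n₂ − 2 = 14 + 8 − 2 = 20

degrees of freedom = 20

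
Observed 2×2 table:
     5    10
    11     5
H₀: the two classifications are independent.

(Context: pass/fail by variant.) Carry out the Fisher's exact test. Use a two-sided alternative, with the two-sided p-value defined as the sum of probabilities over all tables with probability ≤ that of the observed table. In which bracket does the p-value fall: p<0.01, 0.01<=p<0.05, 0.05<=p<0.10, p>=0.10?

Margins: r₁=15, r₂=16, c₁=16, c₂=15, n=31
p_obs = C(15,5)·C(16,11)/C(31,16); sum pmf over tables with pmf ≤ p_obs
p-value (two-sided) = 0.07560
→ bracket: 0.05<=p<0.10

p-value bracket: 0.05<=p<0.10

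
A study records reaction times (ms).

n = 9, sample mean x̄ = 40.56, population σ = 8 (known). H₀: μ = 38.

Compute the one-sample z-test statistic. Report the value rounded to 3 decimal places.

test statistic = 0.960

SE = σ/√n = 8/√9 = 2.6667
z = (x̄−μ₀)/SE = (40.56−38)/2.6667 = 0.9600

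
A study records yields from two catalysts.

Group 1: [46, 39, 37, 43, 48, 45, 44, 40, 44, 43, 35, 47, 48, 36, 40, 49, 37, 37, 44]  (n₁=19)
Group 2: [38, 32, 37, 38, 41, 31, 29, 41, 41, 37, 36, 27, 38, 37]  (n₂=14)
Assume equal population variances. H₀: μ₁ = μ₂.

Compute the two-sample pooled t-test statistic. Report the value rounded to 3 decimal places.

test statistic = 3.981

x̄₁=42.211, s₁=4.479, n₁=19
x̄₂=35.929, s₂=4.480, n₂=14
s_p² = [18·4.479² + 13·4.480²]/31 = 20.0673
SE = √(s_p²·(1/19+1/14)) = 1.5778
t = (42.211−35.929)/1.5778 = 3.9814
df = 31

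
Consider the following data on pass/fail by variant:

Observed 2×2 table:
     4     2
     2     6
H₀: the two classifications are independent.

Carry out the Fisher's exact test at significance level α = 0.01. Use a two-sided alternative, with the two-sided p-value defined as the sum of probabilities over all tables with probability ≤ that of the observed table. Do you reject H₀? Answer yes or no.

Margins: r₁=6, r₂=8, c₁=6, c₂=8, n=14
p_obs = C(6,4)·C(8,2)/C(14,6); sum pmf over tables with pmf ≤ p_obs
p-value (two-sided) = 0.27739
At α=0.01: p ≥ α → fail to reject H₀

reject H₀: no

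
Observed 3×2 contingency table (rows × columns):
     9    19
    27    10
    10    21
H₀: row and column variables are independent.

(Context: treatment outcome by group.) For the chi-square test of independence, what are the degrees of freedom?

df = (r−1)(c−1) = (3−1)·(2−1) = 2

degrees of freedom = 2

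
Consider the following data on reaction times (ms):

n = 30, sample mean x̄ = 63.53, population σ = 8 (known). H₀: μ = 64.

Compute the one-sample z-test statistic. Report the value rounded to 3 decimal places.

SE = σ/√n = 8/√30 = 1.4606
z = (x̄−μ₀)/SE = (63.53−64)/1.4606 = -0.3218

test statistic = -0.322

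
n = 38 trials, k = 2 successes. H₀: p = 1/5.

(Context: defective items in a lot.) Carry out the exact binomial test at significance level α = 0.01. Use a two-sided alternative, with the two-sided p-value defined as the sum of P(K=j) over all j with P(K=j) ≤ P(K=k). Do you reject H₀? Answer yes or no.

reject H₀: no

Exact binomial: n=38, k=2, p₀=1/5=0.2000
P(X=j) = C(n,j)·p₀^j·(1−p₀)^(n−j); p = Σ P(X=j) over j with P(X=j) ≤ P(X=2)
p-value (two-sided) = 0.02334
At α=0.01: p ≥ α → fail to reject H₀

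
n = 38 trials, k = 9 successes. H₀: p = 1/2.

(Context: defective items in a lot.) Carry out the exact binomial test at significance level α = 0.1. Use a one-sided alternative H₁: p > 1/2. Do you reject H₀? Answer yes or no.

Exact binomial: n=38, k=9, p₀=1/2=0.5000
P(X≥9) from Σ C(n,i)·p₀^i·(1−p₀)^(n−i)
p-value (one-sided, H₁ greater) = 0.99976
At α=0.1: p ≥ α → fail to reject H₀

reject H₀: no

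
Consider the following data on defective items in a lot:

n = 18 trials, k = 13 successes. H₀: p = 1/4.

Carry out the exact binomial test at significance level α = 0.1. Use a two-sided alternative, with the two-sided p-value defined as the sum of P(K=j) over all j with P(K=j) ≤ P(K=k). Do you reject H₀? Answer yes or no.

reject H₀: yes

Exact binomial: n=18, k=13, p₀=1/4=0.2500
P(X=j) = C(n,j)·p₀^j·(1−p₀)^(n−j); p = Σ P(X=j) over j with P(X=j) ≤ P(X=13)
p-value (two-sided) = 0.00003
At α=0.1: p < α → reject H₀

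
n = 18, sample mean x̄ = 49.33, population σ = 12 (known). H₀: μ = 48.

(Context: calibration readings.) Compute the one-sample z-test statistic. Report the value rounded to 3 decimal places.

SE = σ/√n = 12/√18 = 2.8284
z = (x̄−μ₀)/SE = (49.33−48)/2.8284 = 0.4702

test statistic = 0.470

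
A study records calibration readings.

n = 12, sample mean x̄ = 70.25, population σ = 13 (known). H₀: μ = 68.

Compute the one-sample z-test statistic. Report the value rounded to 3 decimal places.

SE = σ/√n = 13/√12 = 3.7528
z = (x̄−μ₀)/SE = (70.25−68)/3.7528 = 0.5996

test statistic = 0.600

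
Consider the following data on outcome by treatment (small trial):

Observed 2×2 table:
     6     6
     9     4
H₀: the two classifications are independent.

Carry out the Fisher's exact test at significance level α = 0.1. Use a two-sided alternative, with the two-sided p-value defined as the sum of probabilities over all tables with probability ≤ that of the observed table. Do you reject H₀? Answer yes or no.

reject H₀: no

Margins: r₁=12, r₂=13, c₁=15, c₂=10, n=25
p_obs = C(12,6)·C(13,9)/C(25,15); sum pmf over tables with pmf ≤ p_obs
p-value (two-sided) = 0.42831
At α=0.1: p ≥ α → fail to reject H₀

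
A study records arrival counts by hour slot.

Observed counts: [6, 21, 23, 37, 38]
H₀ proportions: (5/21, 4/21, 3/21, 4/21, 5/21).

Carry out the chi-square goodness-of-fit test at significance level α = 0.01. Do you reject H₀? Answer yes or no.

reject H₀: yes

n = 125; E_i = n·p_i = [29.76, 23.81, 17.86, 23.81, 29.76]
χ² = (6−29.76)²/29.76 + (21−23.81)²/23.81 + (23−17.86)²/17.86 + (37−23.81)²/23.81 + (38−29.76)²/29.76 = 30.3720
df = 4
p-value (upper-tail) = 0.00000
At α=0.01: p < α → reject H₀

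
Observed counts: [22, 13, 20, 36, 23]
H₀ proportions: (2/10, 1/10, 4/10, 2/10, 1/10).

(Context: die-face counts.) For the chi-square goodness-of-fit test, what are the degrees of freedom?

degrees of freedom = 4

df = k − 1 = 5 − 1 = 4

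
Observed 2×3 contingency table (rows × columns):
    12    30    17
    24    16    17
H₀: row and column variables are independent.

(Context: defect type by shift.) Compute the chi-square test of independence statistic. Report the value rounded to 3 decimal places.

test statistic = 8.229

Row totals [59, 57], col totals [36, 46, 34], n=116
χ² = (12−18.31)²/18.31 + (30−23.40)²/23.40 + (17−17.29)²/17.29 + (24−17.69)²/17.69 + (16−22.60)²/22.60 + (17−16.71)²/16.71 = 8.2288
df = 2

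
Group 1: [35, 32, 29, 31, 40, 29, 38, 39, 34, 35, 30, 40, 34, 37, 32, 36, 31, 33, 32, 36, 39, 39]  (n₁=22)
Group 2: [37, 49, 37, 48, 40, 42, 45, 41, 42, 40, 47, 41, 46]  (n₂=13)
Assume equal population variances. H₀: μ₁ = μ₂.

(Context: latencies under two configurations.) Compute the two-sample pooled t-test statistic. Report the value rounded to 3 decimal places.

test statistic = -6.202

x̄₁=34.591, s₁=3.594, n₁=22
x̄₂=42.692, s₂=3.966, n₂=13
s_p² = [21·3.594² + 12·3.966²]/33 = 13.9420
SE = √(s_p²·(1/22+1/13)) = 1.3062
t = (34.591−42.692)/1.3062 = -6.2022
df = 33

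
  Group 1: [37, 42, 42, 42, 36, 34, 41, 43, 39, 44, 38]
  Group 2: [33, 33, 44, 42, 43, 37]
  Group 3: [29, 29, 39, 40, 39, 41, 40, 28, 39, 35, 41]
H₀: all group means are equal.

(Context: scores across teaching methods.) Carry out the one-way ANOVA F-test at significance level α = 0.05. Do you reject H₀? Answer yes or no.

reject H₀: no

Group means [39.82, 38.67, 36.36], grand mean 38.214
SSB = Σnᵢ(x̄ᵢ−x̄)² = 67.199; SSW = ΣΣ(x−x̄ᵢ)² = 499.515
MSB = 67.199/2 = 33.5996; MSW = 499.515/25 = 19.9806
F = MSB/MSW = 1.6816
df = (2, 25)
p-value (upper-tail) = 0.20645
At α=0.05: p ≥ α → fail to reject H₀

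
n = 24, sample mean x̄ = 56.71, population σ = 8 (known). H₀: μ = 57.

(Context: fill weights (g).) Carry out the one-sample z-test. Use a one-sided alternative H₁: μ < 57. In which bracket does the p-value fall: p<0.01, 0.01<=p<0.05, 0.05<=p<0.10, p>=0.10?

p-value bracket: p>=0.10

SE = σ/√n = 8/√24 = 1.6330
z = (x̄−μ₀)/SE = (56.71−57)/1.6330 = -0.1776
p-value (one-sided, H₁ less) = 0.42952
→ bracket: p>=0.10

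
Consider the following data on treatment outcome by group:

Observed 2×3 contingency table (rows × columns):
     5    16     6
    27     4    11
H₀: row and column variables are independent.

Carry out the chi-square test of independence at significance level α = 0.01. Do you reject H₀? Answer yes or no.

reject H₀: yes

Row totals [27, 42], col totals [32, 20, 17], n=69
χ² = (5−12.52)²/12.52 + (16−7.83)²/7.83 + (6−6.65)²/6.65 + (27−19.48)²/19.48 + (4−12.17)²/12.17 + (11−10.35)²/10.35 = 21.5533
df = 2
p-value (upper-tail) = 0.00002
At α=0.01: p < α → reject H₀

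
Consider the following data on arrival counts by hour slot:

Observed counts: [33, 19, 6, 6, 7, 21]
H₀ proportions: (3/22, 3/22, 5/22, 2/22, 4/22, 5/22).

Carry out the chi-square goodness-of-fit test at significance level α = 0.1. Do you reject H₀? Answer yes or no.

n = 92; E_i = n·p_i = [12.55, 12.55, 20.91, 8.36, 16.73, 20.91]
χ² = (33−12.55)²/12.55 + (19−12.55)²/12.55 + (6−20.91)²/20.91 + (6−8.36)²/8.36 + (7−16.73)²/16.73 + (21−20.91)²/20.91 = 53.6264
df = 5
p-value (upper-tail) = 0.00000
At α=0.1: p < α → reject H₀

reject H₀: yes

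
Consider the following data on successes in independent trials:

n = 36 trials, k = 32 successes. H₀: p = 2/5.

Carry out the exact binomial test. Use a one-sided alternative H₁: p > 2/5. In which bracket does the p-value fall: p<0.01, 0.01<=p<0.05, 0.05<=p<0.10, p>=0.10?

p-value bracket: p<0.01

Exact binomial: n=36, k=32, p₀=2/5=0.4000
P(X≥32) from Σ C(n,i)·p₀^i·(1−p₀)^(n−i)
p-value (one-sided, H₁ greater) = 0.00000
→ bracket: p<0.01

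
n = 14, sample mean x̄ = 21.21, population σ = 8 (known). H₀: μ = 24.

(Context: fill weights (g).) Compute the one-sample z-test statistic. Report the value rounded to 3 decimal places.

SE = σ/√n = 8/√14 = 2.1381
z = (x̄−μ₀)/SE = (21.21−24)/2.1381 = -1.3049

test statistic = -1.305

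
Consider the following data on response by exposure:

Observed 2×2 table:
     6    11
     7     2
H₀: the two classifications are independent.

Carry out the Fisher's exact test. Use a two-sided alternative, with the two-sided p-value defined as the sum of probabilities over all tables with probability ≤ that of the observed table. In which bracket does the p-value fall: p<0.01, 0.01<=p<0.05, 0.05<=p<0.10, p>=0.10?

Margins: r₁=17, r₂=9, c₁=13, c₂=13, n=26
p_obs = C(17,6)·C(9,7)/C(26,13); sum pmf over tables with pmf ≤ p_obs
p-value (two-sided) = 0.09684
→ bracket: 0.05<=p<0.10

p-value bracket: 0.05<=p<0.10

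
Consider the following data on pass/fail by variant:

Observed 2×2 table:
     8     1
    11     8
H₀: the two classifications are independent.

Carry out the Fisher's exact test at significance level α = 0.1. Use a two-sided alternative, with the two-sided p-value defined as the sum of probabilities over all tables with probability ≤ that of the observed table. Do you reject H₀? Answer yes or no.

reject H₀: no

Margins: r₁=9, r₂=19, c₁=19, c₂=9, n=28
p_obs = C(9,8)·C(19,11)/C(28,19); sum pmf over tables with pmf ≤ p_obs
p-value (two-sided) = 0.19527
At α=0.1: p ≥ α → fail to reject H₀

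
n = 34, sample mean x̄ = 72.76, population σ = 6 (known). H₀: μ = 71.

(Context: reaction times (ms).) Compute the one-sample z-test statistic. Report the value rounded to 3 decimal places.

SE = σ/√n = 6/√34 = 1.0290
z = (x̄−μ₀)/SE = (72.76−71)/1.0290 = 1.7104

test statistic = 1.710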